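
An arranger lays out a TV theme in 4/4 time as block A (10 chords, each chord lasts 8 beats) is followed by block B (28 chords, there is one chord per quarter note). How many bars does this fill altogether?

27 bars

A: 10 × 8 = 80 beats = 20 bars.
B: 28 × 1 = 28 beats = 7 bars.
Total: 20 + 7 = 27 bars.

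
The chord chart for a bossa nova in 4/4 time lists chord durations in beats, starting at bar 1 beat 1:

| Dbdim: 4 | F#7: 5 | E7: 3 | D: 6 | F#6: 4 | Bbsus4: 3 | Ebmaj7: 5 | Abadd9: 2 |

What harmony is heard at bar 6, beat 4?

Beat 4 of bar 6 is beat (6−1)×4 + 4 = 24 overall.
Running totals: Dbdim ends at 4, F#7 ends at 9, E7 ends at 12, D ends at 18, F#6 ends at 22, Bbsus4 ends at 25.
Beat 24 falls within Bbsus4.

Bbsus4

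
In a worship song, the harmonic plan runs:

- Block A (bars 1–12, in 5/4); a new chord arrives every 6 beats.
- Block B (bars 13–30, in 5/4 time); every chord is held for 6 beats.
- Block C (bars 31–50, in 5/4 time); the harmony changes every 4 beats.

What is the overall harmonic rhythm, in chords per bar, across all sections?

A: 12 × 5 = 60 beats ÷ 6 = 10 chords.
B: 18 × 5 = 90 beats ÷ 6 = 15 chords.
C: 20 × 5 = 100 beats ÷ 4 = 25 chords.
Overall: 50 chords over 50 bars → 50/50 = 1 chords per bar.

1 chords per bar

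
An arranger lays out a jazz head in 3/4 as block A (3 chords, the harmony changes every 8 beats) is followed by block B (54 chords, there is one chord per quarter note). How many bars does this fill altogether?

A: 3 × 8 = 24 beats = 8 bars.
B: 54 × 1 = 54 beats = 18 bars.
Total: 8 + 18 = 26 bars.

26 bars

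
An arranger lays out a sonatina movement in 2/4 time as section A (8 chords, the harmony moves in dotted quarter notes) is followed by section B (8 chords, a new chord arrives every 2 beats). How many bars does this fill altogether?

14 bars

A: 8 × 1.5 = 12 beats = 6 bars.
B: 8 × 2 = 16 beats = 8 bars.
Total: 6 + 8 = 14 bars.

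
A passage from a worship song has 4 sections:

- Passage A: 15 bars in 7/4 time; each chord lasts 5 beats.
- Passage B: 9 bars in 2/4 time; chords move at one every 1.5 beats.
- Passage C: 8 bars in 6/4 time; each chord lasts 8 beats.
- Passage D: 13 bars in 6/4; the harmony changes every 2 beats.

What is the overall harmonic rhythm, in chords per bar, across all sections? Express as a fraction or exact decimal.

A: 15 bars of 7 beats is 105 beats; at 5 beats each that's 21 chords.
B: 9 bars of 2 beats is 18 beats; at 1.5 beats each that's 12 chords.
C: 8 bars of 6 beats is 48 beats; at 8 beats each that's 6 chords.
D: 13 bars of 6 beats is 78 beats; at 2 beats each that's 39 chords.
Overall: 78 chords over 45 bars → 78/45 = 26/15 chords per bar.

26/15 chords per bar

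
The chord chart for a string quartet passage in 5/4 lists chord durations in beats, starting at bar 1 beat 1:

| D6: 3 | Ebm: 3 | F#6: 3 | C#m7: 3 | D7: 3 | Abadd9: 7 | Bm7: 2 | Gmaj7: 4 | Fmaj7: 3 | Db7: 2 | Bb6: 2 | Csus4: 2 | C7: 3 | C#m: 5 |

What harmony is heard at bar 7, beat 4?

Beat 4 of bar 7 is beat (7−1)×5 + 4 = 34 overall.
Running totals: D6 ends at 3, Ebm ends at 6, F#6 ends at 9, C#m7 ends at 12, D7 ends at 15, Abadd9 ends at 22, Bm7 ends at 24, Gmaj7 ends at 28, Fmaj7 ends at 31, Db7 ends at 33, Bb6 ends at 35.
Beat 34 falls within Bb6.

Bb6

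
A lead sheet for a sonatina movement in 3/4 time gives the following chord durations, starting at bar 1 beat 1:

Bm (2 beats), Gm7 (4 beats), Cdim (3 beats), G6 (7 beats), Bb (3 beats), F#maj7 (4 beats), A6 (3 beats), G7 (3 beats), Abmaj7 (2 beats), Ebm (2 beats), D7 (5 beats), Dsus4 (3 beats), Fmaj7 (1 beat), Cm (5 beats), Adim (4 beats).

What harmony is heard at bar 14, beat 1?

Beat 1 of bar 14 is beat (14−1)×3 + 1 = 40 overall.
Running totals: Bm ends at 2, Gm7 ends at 6, Cdim ends at 9, G6 ends at 16, Bb ends at 19, F#maj7 ends at 23, A6 ends at 26, G7 ends at 29, Abmaj7 ends at 31, Ebm ends at 33, D7 ends at 38, Dsus4 ends at 41.
Beat 40 falls within Dsus4.

Dsus4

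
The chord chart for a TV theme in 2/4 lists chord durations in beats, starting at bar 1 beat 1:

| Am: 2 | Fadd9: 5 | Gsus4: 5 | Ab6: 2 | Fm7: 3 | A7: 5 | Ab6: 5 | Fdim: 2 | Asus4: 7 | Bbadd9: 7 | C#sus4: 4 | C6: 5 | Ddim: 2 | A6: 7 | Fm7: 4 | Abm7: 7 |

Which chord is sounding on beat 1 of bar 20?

Beat 1 of bar 20 is beat (20−1)×2 + 1 = 39 overall.
Running totals: Am ends at 2, Fadd9 ends at 7, Gsus4 ends at 12, Ab6 ends at 14, Fm7 ends at 17, A7 ends at 22, Ab6 ends at 27, Fdim ends at 29, Asus4 ends at 36, Bbadd9 ends at 43.
Beat 39 falls within Bbadd9.

Bbadd9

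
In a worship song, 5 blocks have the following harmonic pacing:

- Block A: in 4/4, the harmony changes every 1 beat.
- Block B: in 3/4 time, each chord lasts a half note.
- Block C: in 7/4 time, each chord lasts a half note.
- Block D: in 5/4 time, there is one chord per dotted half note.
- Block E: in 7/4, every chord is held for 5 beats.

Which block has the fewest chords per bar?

A: 4 beats/bar ÷ 1 beat/chord = 4 chords/bar.
B: 3 beats/bar ÷ 2 beats/chord = 1.5 chords/bar.
C: 7 beats/bar ÷ 2 beats/chord = 3.5 chords/bar.
D: 5 beats/bar ÷ 3 beats/chord = 5/3 chords/bar.
E: 7 beats/bar ÷ 5 beats/chord = 1.4 chords/bar.
Slowest is E at 1.4 chords/bar.

Block E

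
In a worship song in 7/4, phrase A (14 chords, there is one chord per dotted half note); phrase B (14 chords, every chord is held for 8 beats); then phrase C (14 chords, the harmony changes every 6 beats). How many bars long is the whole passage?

34 bars

A: 14 × 3 = 42 beats = 6 bars.
B: 14 × 8 = 112 beats = 16 bars.
C: 14 × 6 = 84 beats = 12 bars.
Total: 6 + 16 + 12 = 34 bars.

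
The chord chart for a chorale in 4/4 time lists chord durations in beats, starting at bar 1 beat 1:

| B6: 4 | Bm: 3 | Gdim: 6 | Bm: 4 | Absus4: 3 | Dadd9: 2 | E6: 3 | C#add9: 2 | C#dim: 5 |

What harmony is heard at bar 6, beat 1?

Beat 1 of bar 6 is beat (6−1)×4 + 1 = 21 overall.
Running totals: B6 ends at 4, Bm ends at 7, Gdim ends at 13, Bm ends at 17, Absus4 ends at 20, Dadd9 ends at 22.
Beat 21 falls within Dadd9.

Dadd9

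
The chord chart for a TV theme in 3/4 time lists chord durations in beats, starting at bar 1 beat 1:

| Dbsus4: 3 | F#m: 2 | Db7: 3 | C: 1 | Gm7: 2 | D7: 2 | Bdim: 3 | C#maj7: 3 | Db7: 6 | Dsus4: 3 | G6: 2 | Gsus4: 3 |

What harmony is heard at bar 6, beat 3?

Beat 3 of bar 6 is beat (6−1)×3 + 3 = 18 overall.
Running totals: Dbsus4 ends at 3, F#m ends at 5, Db7 ends at 8, C ends at 9, Gm7 ends at 11, D7 ends at 13, Bdim ends at 16, C#maj7 ends at 19.
Beat 18 falls within C#maj7.

C#maj7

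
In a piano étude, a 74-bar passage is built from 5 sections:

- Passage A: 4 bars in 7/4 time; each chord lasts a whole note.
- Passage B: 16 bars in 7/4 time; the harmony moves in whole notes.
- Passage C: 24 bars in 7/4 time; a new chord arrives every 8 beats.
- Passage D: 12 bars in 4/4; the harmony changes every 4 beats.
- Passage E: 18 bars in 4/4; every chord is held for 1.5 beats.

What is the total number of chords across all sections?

A has 28 beats and chords last 4 each, so 7 chords.
B has 112 beats and chords last 4 each, so 28 chords.
C has 168 beats and chords last 8 each, so 21 chords.
D has 48 beats and chords last 4 each, so 12 chords.
E has 72 beats and chords last 1.5 each, so 48 chords.
Total: 7 + 28 + 21 + 12 + 48 = 116.

116 chords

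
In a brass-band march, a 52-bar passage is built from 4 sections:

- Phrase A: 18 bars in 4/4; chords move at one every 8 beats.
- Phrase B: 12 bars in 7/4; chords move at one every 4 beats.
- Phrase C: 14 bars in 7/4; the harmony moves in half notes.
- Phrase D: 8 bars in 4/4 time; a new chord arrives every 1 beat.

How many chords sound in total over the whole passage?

111 chords

A: 18 bars × 4 beats = 72 beats; 8 beats/chord → 9 chords.
B: 12 bars × 7 beats = 84 beats; 4 beats/chord → 21 chords.
C: 14 bars × 7 beats = 98 beats; 2 beats/chord → 49 chords.
D: 8 bars × 4 beats = 32 beats; 1 beat/chord → 32 chords.
Total: 9 + 21 + 49 + 32 = 111.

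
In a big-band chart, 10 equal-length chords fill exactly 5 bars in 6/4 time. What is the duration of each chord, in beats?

3 beats

5 bars × 6 beats/bar = 30 beats total.
30 beats ÷ 10 chords = 3 beats per chord.
(That is a dotted half note.)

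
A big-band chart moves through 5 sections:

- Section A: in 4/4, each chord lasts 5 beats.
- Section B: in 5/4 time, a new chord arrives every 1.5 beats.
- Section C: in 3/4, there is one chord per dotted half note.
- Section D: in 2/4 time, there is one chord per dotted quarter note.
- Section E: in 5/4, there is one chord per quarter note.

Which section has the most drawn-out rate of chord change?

Section A

A: each chord is 5 beats in 4/4, so 0.8 per bar.
B: each chord is 1.5 beats in 5/4, so 10/3 per bar.
C: each chord is 3 beats in 3/4, so 1 per bar.
D: each chord is 1.5 beats in 2/4, so 4/3 per bar.
E: each chord is 1 beat in 5/4, so 5 per bar.
Slowest is A at 0.8 chords/bar.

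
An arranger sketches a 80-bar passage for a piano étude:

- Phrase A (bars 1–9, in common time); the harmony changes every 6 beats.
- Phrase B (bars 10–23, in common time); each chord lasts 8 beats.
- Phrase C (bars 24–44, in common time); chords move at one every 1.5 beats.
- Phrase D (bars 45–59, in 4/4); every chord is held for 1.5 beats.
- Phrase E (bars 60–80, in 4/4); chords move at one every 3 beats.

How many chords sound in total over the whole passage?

A: 9·4 = 36 beats, 36/6 = 6 chords.
B: 14·4 = 56 beats, 56/8 = 7 chords.
C: 21·4 = 84 beats, 84/1.5 = 56 chords.
D: 15·4 = 60 beats, 60/1.5 = 40 chords.
E: 21·4 = 84 beats, 84/3 = 28 chords.
Total: 6 + 7 + 56 + 40 + 28 = 137.

137 chords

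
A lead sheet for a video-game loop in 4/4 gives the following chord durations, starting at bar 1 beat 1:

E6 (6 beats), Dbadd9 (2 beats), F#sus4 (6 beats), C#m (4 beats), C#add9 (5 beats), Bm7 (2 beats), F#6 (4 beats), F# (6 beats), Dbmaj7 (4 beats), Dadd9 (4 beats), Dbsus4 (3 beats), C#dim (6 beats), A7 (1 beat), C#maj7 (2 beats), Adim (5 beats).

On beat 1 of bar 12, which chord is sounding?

Beat 1 of bar 12 is beat (12−1)×4 + 1 = 45 overall.
Running totals: E6 ends at 6, Dbadd9 ends at 8, F#sus4 ends at 14, C#m ends at 18, C#add9 ends at 23, Bm7 ends at 25, F#6 ends at 29, F# ends at 35, Dbmaj7 ends at 39, Dadd9 ends at 43, Dbsus4 ends at 46.
Beat 45 falls within Dbsus4.

Dbsus4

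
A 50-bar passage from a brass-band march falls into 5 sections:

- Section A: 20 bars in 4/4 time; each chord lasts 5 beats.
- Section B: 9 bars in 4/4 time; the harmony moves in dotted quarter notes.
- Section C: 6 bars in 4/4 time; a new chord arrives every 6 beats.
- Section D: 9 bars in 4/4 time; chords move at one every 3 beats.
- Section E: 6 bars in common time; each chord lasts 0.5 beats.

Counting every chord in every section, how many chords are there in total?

A: 20·4 = 80 beats, 80/5 = 16 chords.
B: 9·4 = 36 beats, 36/1.5 = 24 chords.
C: 6·4 = 24 beats, 24/6 = 4 chords.
D: 9·4 = 36 beats, 36/3 = 12 chords.
E: 6·4 = 24 beats, 24/0.5 = 48 chords.
Total: 16 + 24 + 4 + 12 + 48 = 104.

104 chords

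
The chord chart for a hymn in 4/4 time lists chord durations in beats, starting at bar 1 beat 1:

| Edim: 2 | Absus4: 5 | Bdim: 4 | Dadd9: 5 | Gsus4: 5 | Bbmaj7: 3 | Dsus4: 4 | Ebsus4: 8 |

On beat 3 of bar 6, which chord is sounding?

Bbmaj7

Beat 3 of bar 6 is beat (6−1)×4 + 3 = 23 overall.
Running totals: Edim ends at 2, Absus4 ends at 7, Bdim ends at 11, Dadd9 ends at 16, Gsus4 ends at 21, Bbmaj7 ends at 24.
Beat 23 falls within Bbmaj7.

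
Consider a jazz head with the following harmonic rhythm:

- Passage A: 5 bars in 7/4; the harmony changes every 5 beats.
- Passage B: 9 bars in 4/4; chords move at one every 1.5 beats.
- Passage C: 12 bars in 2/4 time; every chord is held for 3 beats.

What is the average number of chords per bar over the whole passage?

A: 5 × 7 = 35 beats ÷ 5 = 7 chords.
B: 9 × 4 = 36 beats ÷ 1.5 = 24 chords.
C: 12 × 2 = 24 beats ÷ 3 = 8 chords.
Overall: 39 chords over 26 bars → 39/26 = 1.5 chords per bar.

1.5 chords per bar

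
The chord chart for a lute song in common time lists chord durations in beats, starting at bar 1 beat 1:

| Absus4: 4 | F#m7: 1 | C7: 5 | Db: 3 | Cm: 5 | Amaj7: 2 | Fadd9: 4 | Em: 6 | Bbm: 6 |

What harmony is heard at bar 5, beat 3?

Beat 3 of bar 5 is beat (5−1)×4 + 3 = 19 overall.
Running totals: Absus4 ends at 4, F#m7 ends at 5, C7 ends at 10, Db ends at 13, Cm ends at 18, Amaj7 ends at 20.
Beat 19 falls within Amaj7.

Amaj7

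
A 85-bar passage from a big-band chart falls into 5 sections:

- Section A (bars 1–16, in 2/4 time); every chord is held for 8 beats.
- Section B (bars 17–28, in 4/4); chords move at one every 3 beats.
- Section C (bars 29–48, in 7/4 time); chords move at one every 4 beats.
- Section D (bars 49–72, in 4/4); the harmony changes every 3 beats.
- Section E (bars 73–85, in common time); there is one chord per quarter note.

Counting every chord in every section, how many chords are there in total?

139 chords

A: 16·2 = 32 beats, 32/8 = 4 chords.
B: 12·4 = 48 beats, 48/3 = 16 chords.
C: 20·7 = 140 beats, 140/4 = 35 chords.
D: 24·4 = 96 beats, 96/3 = 32 chords.
E: 13·4 = 52 beats, 52/1 = 52 chords.
Total: 4 + 16 + 35 + 32 + 52 = 139.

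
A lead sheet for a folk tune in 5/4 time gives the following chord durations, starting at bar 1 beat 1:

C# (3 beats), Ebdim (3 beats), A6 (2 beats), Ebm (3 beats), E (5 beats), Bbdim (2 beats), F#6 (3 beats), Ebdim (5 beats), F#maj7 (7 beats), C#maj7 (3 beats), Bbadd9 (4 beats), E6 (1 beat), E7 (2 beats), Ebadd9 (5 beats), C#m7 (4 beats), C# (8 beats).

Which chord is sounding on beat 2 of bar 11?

C#m7

Beat 2 of bar 11 is beat (11−1)×5 + 2 = 52 overall.
Running totals: C# ends at 3, Ebdim ends at 6, A6 ends at 8, Ebm ends at 11, E ends at 16, Bbdim ends at 18, F#6 ends at 21, Ebdim ends at 26, F#maj7 ends at 33, C#maj7 ends at 36, Bbadd9 ends at 40, E6 ends at 41, E7 ends at 43, Ebadd9 ends at 48, C#m7 ends at 52.
Beat 52 falls within C#m7.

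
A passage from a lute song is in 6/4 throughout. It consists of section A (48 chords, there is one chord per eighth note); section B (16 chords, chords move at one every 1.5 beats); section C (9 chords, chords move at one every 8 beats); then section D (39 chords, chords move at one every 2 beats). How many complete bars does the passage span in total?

A: 48 × 0.5 = 24 beats = 4 bars.
B: 16 × 1.5 = 24 beats = 4 bars.
C: 9 × 8 = 72 beats = 12 bars.
D: 39 × 2 = 78 beats = 13 bars.
Total: 4 + 4 + 12 + 13 = 33 bars.

33 bars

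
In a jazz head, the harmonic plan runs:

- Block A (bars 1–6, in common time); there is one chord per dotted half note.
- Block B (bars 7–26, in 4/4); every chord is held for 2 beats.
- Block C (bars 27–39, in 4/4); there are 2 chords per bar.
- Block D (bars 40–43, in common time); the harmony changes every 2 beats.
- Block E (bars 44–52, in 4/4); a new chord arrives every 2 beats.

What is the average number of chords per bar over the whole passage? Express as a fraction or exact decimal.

25/13 chords per bar

A: 6 × 4 = 24 beats ÷ 3 = 8 chords.
B: 20 × 4 = 80 beats ÷ 2 = 40 chords.
C: 13 × 4 = 52 beats ÷ 2 = 26 chords.
D: 4 × 4 = 16 beats ÷ 2 = 8 chords.
E: 9 × 4 = 36 beats ÷ 2 = 18 chords.
Overall: 100 chords over 52 bars → 100/52 = 25/13 chords per bar.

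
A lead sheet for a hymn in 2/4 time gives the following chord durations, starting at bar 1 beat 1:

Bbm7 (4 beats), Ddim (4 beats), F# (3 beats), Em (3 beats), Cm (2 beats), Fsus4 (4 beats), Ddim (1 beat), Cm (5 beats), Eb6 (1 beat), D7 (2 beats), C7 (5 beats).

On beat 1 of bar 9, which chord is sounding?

Fsus4

Beat 1 of bar 9 is beat (9−1)×2 + 1 = 17 overall.
Running totals: Bbm7 ends at 4, Ddim ends at 8, F# ends at 11, Em ends at 14, Cm ends at 16, Fsus4 ends at 20.
Beat 17 falls within Fsus4.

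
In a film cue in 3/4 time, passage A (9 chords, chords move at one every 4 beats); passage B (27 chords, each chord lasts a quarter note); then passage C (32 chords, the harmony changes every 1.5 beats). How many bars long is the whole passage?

37 bars

A: 9 × 4 = 36 beats = 12 bars.
B: 27 × 1 = 27 beats = 9 bars.
C: 32 × 1.5 = 48 beats = 16 bars.
Total: 12 + 9 + 16 = 37 bars.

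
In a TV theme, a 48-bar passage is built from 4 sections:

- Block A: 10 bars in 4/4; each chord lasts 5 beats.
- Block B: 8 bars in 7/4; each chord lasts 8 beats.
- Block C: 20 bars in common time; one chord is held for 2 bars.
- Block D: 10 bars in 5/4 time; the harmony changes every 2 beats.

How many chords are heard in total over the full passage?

50 chords

A has 40 beats and chords last 5 each, so 8 chords.
B has 56 beats and chords last 8 each, so 7 chords.
C has 80 beats and chords last 8 each, so 10 chords.
D has 50 beats and chords last 2 each, so 25 chords.
Total: 8 + 7 + 10 + 25 = 50.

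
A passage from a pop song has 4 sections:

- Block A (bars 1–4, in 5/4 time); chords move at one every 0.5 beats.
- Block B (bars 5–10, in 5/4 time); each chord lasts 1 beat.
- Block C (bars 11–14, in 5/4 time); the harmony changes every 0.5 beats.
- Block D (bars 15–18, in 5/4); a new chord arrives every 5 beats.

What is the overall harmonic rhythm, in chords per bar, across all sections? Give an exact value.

A: 4 bars of 5 beats is 20 beats; at 0.5 beats each that's 40 chords.
B: 6 bars of 5 beats is 30 beats; at 1 beat each that's 30 chords.
C: 4 bars of 5 beats is 20 beats; at 0.5 beats each that's 40 chords.
D: 4 bars of 5 beats is 20 beats; at 5 beats each that's 4 chords.
Overall: 114 chords over 18 bars → 114/18 = 19/3 chords per bar.

19/3 chords per bar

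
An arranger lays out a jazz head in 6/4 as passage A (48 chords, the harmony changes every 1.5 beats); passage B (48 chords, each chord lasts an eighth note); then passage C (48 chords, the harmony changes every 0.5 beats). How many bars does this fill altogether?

A: 48 × 1.5 = 72 beats = 12 bars.
B: 48 × 0.5 = 24 beats = 4 bars.
C: 48 × 0.5 = 24 beats = 4 bars.
Total: 12 + 4 + 4 = 20 bars.

20 bars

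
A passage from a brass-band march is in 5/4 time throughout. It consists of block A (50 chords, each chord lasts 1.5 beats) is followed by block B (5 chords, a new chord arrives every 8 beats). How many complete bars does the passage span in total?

23 bars

A: 50 × 1.5 = 75 beats = 15 bars.
B: 5 × 8 = 40 beats = 8 bars.
Total: 15 + 8 = 23 bars.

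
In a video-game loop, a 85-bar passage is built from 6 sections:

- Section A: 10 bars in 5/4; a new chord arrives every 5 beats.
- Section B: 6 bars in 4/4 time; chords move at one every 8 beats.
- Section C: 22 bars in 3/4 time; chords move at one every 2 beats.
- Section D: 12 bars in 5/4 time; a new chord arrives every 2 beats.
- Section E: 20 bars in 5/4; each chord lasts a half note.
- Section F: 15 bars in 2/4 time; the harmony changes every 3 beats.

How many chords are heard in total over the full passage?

A has 50 beats and chords last 5 each, so 10 chords.
B has 24 beats and chords last 8 each, so 3 chords.
C has 66 beats and chords last 2 each, so 33 chords.
D has 60 beats and chords last 2 each, so 30 chords.
E has 100 beats and chords last 2 each, so 50 chords.
F has 30 beats and chords last 3 each, so 10 chords.
Total: 10 + 3 + 33 + 30 + 50 + 10 = 136.

136 chords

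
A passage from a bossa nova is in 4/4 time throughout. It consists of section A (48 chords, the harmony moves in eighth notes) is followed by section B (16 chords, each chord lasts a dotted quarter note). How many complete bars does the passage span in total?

A: 48 × 0.5 = 24 beats = 6 bars.
B: 16 × 1.5 = 24 beats = 6 bars.
Total: 6 + 6 = 12 bars.

12 bars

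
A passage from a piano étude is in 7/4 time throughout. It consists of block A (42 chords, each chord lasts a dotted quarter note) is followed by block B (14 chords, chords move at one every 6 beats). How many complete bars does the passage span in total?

21 bars

A: 42 × 1.5 = 63 beats = 9 bars.
B: 14 × 6 = 84 beats = 12 bars.
Total: 9 + 12 = 21 bars.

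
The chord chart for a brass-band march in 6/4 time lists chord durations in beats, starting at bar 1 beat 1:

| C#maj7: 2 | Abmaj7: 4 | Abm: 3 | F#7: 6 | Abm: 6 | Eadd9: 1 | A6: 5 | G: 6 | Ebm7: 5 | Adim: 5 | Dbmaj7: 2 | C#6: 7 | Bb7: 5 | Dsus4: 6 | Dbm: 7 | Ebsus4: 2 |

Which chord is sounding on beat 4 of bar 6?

Ebm7

Beat 4 of bar 6 is beat (6−1)×6 + 4 = 34 overall.
Running totals: C#maj7 ends at 2, Abmaj7 ends at 6, Abm ends at 9, F#7 ends at 15, Abm ends at 21, Eadd9 ends at 22, A6 ends at 27, G ends at 33, Ebm7 ends at 38.
Beat 34 falls within Ebm7.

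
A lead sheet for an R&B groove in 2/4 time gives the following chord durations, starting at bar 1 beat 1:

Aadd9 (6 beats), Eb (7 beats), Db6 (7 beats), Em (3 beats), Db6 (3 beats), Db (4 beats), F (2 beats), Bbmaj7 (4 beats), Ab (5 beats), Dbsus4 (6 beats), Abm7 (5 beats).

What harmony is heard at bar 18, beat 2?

Beat 2 of bar 18 is beat (18−1)×2 + 2 = 36 overall.
Running totals: Aadd9 ends at 6, Eb ends at 13, Db6 ends at 20, Em ends at 23, Db6 ends at 26, Db ends at 30, F ends at 32, Bbmaj7 ends at 36.
Beat 36 falls within Bbmaj7.

Bbmaj7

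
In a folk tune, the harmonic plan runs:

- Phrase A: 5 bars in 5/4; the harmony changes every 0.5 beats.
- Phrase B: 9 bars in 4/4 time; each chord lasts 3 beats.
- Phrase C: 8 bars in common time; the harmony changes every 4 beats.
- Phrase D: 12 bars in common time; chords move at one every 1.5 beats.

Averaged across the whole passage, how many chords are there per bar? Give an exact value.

A: 5 bars of 5 beats is 25 beats; at 0.5 beats each that's 50 chords.
B: 9 bars of 4 beats is 36 beats; at 3 beats each that's 12 chords.
C: 8 bars of 4 beats is 32 beats; at 4 beats each that's 8 chords.
D: 12 bars of 4 beats is 48 beats; at 1.5 beats each that's 32 chords.
Overall: 102 chords over 34 bars → 102/34 = 3 chords per bar.

3 chords per bar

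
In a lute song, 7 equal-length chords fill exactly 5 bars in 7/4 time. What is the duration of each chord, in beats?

5 beats

5 bars × 7 beats/bar = 35 beats total.
35 beats ÷ 7 chords = 5 beats per chord.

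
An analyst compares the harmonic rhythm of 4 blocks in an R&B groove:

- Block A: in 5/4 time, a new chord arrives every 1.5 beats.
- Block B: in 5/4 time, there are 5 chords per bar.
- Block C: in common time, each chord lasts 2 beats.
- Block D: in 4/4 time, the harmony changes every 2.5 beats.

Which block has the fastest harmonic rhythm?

A: each chord is 1.5 beats in 5/4, so 10/3 per bar.
B: each chord is 1 beat in 5/4, so 5 per bar.
C: each chord is 2 beats in 4/4, so 2 per bar.
D: each chord is 2.5 beats in 4/4, so 1.6 per bar.
Fastest is B at 5 chords/bar.

Block B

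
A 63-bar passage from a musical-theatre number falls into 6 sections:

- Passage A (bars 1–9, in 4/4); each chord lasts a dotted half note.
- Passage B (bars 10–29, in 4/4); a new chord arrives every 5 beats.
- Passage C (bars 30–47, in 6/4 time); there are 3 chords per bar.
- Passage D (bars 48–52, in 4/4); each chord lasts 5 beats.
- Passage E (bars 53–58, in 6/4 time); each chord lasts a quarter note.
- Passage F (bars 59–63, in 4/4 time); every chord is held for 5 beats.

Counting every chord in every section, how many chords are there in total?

126 chords

A: 9·4 = 36 beats, 36/3 = 12 chords.
B: 20·4 = 80 beats, 80/5 = 16 chords.
C: 18·6 = 108 beats, 108/2 = 54 chords.
D: 5·4 = 20 beats, 20/5 = 4 chords.
E: 6·6 = 36 beats, 36/1 = 36 chords.
F: 5·4 = 20 beats, 20/5 = 4 chords.
Total: 12 + 16 + 54 + 4 + 36 + 4 = 126.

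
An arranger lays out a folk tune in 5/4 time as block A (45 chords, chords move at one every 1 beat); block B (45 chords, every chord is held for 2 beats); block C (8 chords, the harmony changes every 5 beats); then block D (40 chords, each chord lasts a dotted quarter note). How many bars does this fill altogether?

47 bars

A: 45 × 1 = 45 beats = 9 bars.
B: 45 × 2 = 90 beats = 18 bars.
C: 8 × 5 = 40 beats = 8 bars.
D: 40 × 1.5 = 60 beats = 12 bars.
Total: 9 + 18 + 8 + 12 = 47 bars.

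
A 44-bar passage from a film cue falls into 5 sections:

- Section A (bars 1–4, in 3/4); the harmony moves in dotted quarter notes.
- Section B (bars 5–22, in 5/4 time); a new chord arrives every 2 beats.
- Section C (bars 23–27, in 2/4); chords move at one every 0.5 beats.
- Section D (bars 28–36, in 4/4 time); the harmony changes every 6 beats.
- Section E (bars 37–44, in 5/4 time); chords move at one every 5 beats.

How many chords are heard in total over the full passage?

87 chords

A: 4 bars × 3 beats = 12 beats; 1.5 beats/chord → 8 chords.
B: 18 bars × 5 beats = 90 beats; 2 beats/chord → 45 chords.
C: 5 bars × 2 beats = 10 beats; 0.5 beats/chord → 20 chords.
D: 9 bars × 4 beats = 36 beats; 6 beats/chord → 6 chords.
E: 8 bars × 5 beats = 40 beats; 5 beats/chord → 8 chords.
Total: 8 + 45 + 20 + 6 + 8 = 87.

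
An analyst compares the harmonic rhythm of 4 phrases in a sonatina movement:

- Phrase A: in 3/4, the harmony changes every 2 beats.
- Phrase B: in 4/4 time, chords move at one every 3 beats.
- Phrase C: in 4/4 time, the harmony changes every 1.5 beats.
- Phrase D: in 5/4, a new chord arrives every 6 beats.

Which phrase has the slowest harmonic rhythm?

A: each chord is 2 beats in 3/4, so 1.5 per bar.
B: each chord is 3 beats in 4/4, so 4/3 per bar.
C: each chord is 1.5 beats in 4/4, so 8/3 per bar.
D: each chord is 6 beats in 5/4, so 5/6 per bar.
Slowest is D at 5/6 chords/bar.

Phrase D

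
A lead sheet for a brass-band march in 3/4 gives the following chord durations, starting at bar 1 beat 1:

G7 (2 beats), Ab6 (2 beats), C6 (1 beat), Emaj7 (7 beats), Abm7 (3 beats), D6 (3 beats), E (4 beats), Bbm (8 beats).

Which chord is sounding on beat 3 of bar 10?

Beat 3 of bar 10 is beat (10−1)×3 + 3 = 30 overall.
Running totals: G7 ends at 2, Ab6 ends at 4, C6 ends at 5, Emaj7 ends at 12, Abm7 ends at 15, D6 ends at 18, E ends at 22, Bbm ends at 30.
Beat 30 falls within Bbm.

Bbm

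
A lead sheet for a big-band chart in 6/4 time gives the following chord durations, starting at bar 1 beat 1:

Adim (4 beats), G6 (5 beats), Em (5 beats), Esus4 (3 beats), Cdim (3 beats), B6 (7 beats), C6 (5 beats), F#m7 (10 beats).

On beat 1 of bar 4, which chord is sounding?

Beat 1 of bar 4 is beat (4−1)×6 + 1 = 19 overall.
Running totals: Adim ends at 4, G6 ends at 9, Em ends at 14, Esus4 ends at 17, Cdim ends at 20.
Beat 19 falls within Cdim.

Cdim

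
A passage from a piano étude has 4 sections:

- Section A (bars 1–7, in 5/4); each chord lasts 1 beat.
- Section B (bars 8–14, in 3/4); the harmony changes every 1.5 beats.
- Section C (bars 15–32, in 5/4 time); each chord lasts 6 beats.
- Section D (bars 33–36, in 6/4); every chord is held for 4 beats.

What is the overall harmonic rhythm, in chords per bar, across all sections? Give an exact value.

35/18 chords per bar

A: 7 × 5 = 35 beats ÷ 1 = 35 chords.
B: 7 × 3 = 21 beats ÷ 1.5 = 14 chords.
C: 18 × 5 = 90 beats ÷ 6 = 15 chords.
D: 4 × 6 = 24 beats ÷ 4 = 6 chords.
Overall: 70 chords over 36 bars → 70/36 = 35/18 chords per bar.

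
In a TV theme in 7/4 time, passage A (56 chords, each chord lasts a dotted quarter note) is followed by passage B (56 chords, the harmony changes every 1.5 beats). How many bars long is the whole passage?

24 bars

A: 56 × 1.5 = 84 beats = 12 bars.
B: 56 × 1.5 = 84 beats = 12 bars.
Total: 12 + 12 = 24 bars.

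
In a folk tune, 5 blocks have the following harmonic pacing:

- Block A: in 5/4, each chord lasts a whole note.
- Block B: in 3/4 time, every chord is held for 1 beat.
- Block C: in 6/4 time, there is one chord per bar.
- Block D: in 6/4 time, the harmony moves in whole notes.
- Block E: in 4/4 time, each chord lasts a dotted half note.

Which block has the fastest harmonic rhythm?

A: 5/4 = 1.25 chords/bar.
B: 3/1 = 3 chords/bar.
C: 6/6 = 1 chord/bar.
D: 6/4 = 1.5 chords/bar.
E: 4/3 = 4/3 chords/bar.
Fastest is B at 3 chords/bar.

Block B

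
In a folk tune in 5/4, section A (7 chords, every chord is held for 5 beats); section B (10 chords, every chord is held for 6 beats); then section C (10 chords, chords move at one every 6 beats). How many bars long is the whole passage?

A: 7 × 5 = 35 beats = 7 bars.
B: 10 × 6 = 60 beats = 12 bars.
C: 10 × 6 = 60 beats = 12 bars.
Total: 7 + 12 + 12 = 31 bars.

31 bars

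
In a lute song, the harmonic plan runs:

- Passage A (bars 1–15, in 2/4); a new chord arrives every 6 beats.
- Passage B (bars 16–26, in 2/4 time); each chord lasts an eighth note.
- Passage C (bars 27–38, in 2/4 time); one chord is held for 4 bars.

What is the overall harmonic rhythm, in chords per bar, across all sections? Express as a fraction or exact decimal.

26/19 chords per bar

A: 15 × 2 = 30 beats ÷ 6 = 5 chords.
B: 11 × 2 = 22 beats ÷ 0.5 = 44 chords.
C: 12 × 2 = 24 beats ÷ 8 = 3 chords.
Overall: 52 chords over 38 bars → 52/38 = 26/19 chords per bar.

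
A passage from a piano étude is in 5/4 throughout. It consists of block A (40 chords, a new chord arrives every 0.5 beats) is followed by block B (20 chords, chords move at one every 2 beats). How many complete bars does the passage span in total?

A: 40 × 0.5 = 20 beats = 4 bars.
B: 20 × 2 = 40 beats = 8 bars.
Total: 4 + 8 = 12 bars.

12 bars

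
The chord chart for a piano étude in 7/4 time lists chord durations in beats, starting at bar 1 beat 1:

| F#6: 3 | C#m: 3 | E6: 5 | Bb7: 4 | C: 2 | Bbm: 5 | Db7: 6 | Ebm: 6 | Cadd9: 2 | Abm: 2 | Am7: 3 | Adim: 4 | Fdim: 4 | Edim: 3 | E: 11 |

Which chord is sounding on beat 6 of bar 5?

Beat 6 of bar 5 is beat (5−1)×7 + 6 = 34 overall.
Running totals: F#6 ends at 3, C#m ends at 6, E6 ends at 11, Bb7 ends at 15, C ends at 17, Bbm ends at 22, Db7 ends at 28, Ebm ends at 34.
Beat 34 falls within Ebm.

Ebm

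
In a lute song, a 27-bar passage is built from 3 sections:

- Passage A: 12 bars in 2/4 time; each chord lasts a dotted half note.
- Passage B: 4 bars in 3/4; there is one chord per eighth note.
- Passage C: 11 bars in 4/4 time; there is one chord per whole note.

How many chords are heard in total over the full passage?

A: 12·2 = 24 beats, 24/3 = 8 chords.
B: 4·3 = 12 beats, 12/0.5 = 24 chords.
C: 11·4 = 44 beats, 44/4 = 11 chords.
Total: 8 + 24 + 11 = 43.

43 chords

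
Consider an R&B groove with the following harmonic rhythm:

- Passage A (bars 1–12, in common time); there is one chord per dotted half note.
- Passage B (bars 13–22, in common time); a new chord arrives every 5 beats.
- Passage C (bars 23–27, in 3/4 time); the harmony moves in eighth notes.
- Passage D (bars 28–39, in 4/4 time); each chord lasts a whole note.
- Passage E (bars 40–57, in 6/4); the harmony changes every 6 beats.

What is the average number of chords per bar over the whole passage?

A: 12 bars of 4 beats is 48 beats; at 3 beats each that's 16 chords.
B: 10 bars of 4 beats is 40 beats; at 5 beats each that's 8 chords.
C: 5 bars of 3 beats is 15 beats; at 0.5 beats each that's 30 chords.
D: 12 bars of 4 beats is 48 beats; at 4 beats each that's 12 chords.
E: 18 bars of 6 beats is 108 beats; at 6 beats each that's 18 chords.
Overall: 84 chords over 57 bars → 84/57 = 28/19 chords per bar.

28/19 chords per bar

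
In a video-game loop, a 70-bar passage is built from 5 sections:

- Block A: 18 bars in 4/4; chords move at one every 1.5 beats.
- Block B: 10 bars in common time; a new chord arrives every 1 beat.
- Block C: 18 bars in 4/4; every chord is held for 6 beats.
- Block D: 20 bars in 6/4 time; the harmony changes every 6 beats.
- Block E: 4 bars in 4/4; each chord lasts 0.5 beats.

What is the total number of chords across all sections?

152 chords

A: 18·4 = 72 beats, 72/1.5 = 48 chords.
B: 10·4 = 40 beats, 40/1 = 40 chords.
C: 18·4 = 72 beats, 72/6 = 12 chords.
D: 20·6 = 120 beats, 120/6 = 20 chords.
E: 4·4 = 16 beats, 16/0.5 = 32 chords.
Total: 48 + 40 + 12 + 20 + 32 = 152.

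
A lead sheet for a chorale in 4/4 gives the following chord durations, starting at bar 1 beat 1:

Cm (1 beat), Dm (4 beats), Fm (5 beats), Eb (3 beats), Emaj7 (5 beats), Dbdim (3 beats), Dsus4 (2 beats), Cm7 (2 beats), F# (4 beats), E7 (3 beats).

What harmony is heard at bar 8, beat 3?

Beat 3 of bar 8 is beat (8−1)×4 + 3 = 31 overall.
Running totals: Cm ends at 1, Dm ends at 5, Fm ends at 10, Eb ends at 13, Emaj7 ends at 18, Dbdim ends at 21, Dsus4 ends at 23, Cm7 ends at 25, F# ends at 29, E7 ends at 32.
Beat 31 falls within E7.

E7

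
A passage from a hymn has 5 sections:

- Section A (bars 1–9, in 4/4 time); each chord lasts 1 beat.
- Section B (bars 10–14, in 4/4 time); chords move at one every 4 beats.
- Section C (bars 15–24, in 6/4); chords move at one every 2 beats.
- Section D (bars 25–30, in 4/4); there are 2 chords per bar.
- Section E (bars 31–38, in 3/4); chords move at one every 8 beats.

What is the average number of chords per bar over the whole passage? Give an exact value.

A: 9 × 4 = 36 beats ÷ 1 = 36 chords.
B: 5 × 4 = 20 beats ÷ 4 = 5 chords.
C: 10 × 6 = 60 beats ÷ 2 = 30 chords.
D: 6 × 4 = 24 beats ÷ 2 = 12 chords.
E: 8 × 3 = 24 beats ÷ 8 = 3 chords.
Overall: 86 chords over 38 bars → 86/38 = 43/19 chords per bar.

43/19 chords per bar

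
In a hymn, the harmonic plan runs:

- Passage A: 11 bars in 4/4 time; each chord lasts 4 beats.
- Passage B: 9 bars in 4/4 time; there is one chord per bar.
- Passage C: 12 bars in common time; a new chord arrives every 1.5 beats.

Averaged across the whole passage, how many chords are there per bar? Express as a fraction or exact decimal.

1.625 chords per bar

A: 11 bars of 4 beats is 44 beats; at 4 beats each that's 11 chords.
B: 9 bars of 4 beats is 36 beats; at 4 beats each that's 9 chords.
C: 12 bars of 4 beats is 48 beats; at 1.5 beats each that's 32 chords.
Overall: 52 chords over 32 bars → 52/32 = 1.625 chords per bar.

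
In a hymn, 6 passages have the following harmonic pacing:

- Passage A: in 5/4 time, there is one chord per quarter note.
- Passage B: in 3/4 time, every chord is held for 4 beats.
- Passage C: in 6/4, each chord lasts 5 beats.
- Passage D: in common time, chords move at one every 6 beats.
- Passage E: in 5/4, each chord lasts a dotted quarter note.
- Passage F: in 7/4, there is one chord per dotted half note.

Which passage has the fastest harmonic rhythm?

A: 5/1 = 5 chords/bar.
B: 3/4 = 0.75 chords/bar.
C: 6/5 = 1.2 chords/bar.
D: 4/6 = 2/3 chords/bar.
E: 5/1.5 = 10/3 chords/bar.
F: 7/3 = 7/3 chords/bar.
Fastest is A at 5 chords/bar.

Passage A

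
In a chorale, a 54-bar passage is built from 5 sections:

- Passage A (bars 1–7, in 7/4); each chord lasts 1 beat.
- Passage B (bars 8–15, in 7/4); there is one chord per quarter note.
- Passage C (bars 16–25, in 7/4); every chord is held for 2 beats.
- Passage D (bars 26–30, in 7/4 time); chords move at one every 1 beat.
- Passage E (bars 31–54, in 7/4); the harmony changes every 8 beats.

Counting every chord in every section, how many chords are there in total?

A: 7·7 = 49 beats, 49/1 = 49 chords.
B: 8·7 = 56 beats, 56/1 = 56 chords.
C: 10·7 = 70 beats, 70/2 = 35 chords.
D: 5·7 = 35 beats, 35/1 = 35 chords.
E: 24·7 = 168 beats, 168/8 = 21 chords.
Total: 49 + 56 + 35 + 35 + 21 = 196.

196 chords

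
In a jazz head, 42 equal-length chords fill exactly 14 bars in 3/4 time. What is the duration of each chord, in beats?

14 bars × 3 beats/bar = 42 beats total.
42 beats ÷ 42 chords = 1 beats per chord.
(That is a quarter note.)

1 beat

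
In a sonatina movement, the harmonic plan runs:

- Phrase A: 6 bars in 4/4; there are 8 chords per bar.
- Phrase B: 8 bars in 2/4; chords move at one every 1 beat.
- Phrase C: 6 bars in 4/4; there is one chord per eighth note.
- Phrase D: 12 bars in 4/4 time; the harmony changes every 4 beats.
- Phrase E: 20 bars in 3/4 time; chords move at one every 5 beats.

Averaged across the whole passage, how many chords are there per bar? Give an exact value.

34/13 chords per bar

A: 6 bars of 4 beats is 24 beats; at 0.5 beats each that's 48 chords.
B: 8 bars of 2 beats is 16 beats; at 1 beat each that's 16 chords.
C: 6 bars of 4 beats is 24 beats; at 0.5 beats each that's 48 chords.
D: 12 bars of 4 beats is 48 beats; at 4 beats each that's 12 chords.
E: 20 bars of 3 beats is 60 beats; at 5 beats each that's 12 chords.
Overall: 136 chords over 52 bars → 136/52 = 34/13 chords per bar.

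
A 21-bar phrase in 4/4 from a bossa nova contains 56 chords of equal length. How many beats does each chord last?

1.5 beats

21 bars × 4 beats/bar = 84 beats total.
84 beats ÷ 56 chords = 1.5 beats per chord.
(That is a dotted quarter note.)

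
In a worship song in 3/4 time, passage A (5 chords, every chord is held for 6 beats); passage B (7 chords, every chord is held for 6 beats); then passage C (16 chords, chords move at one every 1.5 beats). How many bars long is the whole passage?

A: 5 × 6 = 30 beats = 10 bars.
B: 7 × 6 = 42 beats = 14 bars.
C: 16 × 1.5 = 24 beats = 8 bars.
Total: 10 + 14 + 8 = 32 bars.

32 bars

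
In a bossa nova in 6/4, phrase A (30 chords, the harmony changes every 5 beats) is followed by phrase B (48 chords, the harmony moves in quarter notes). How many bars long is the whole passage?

A: 30 × 5 = 150 beats = 25 bars.
B: 48 × 1 = 48 beats = 8 bars.
Total: 25 + 8 = 33 bars.

33 bars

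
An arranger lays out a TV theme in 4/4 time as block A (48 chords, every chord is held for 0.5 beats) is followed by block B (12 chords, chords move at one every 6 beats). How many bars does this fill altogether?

A: 48 × 0.5 = 24 beats = 6 bars.
B: 12 × 6 = 72 beats = 18 bars.
Total: 6 + 18 = 24 bars.

24 bars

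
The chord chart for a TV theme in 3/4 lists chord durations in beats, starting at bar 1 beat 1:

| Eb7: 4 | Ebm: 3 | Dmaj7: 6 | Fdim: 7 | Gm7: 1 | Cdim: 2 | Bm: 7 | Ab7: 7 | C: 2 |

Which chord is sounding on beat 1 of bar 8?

Cdim

Beat 1 of bar 8 is beat (8−1)×3 + 1 = 22 overall.
Running totals: Eb7 ends at 4, Ebm ends at 7, Dmaj7 ends at 13, Fdim ends at 20, Gm7 ends at 21, Cdim ends at 23.
Beat 22 falls within Cdim.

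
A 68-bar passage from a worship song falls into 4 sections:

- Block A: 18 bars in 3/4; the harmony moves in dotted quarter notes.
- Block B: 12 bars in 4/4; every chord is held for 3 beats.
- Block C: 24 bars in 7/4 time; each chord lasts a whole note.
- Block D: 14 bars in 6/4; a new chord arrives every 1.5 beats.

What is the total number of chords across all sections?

150 chords

A: 18·3 = 54 beats, 54/1.5 = 36 chords.
B: 12·4 = 48 beats, 48/3 = 16 chords.
C: 24·7 = 168 beats, 168/4 = 42 chords.
D: 14·6 = 84 beats, 84/1.5 = 56 chords.
Total: 36 + 16 + 42 + 56 = 150.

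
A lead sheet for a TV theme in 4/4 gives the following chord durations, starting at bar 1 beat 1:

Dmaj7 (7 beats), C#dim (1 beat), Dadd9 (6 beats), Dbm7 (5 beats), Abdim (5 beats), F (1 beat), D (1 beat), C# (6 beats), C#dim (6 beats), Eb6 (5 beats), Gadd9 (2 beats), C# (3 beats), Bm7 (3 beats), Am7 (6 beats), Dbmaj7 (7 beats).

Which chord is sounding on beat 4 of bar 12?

Beat 4 of bar 12 is beat (12−1)×4 + 4 = 48 overall.
Running totals: Dmaj7 ends at 7, C#dim ends at 8, Dadd9 ends at 14, Dbm7 ends at 19, Abdim ends at 24, F ends at 25, D ends at 26, C# ends at 32, C#dim ends at 38, Eb6 ends at 43, Gadd9 ends at 45, C# ends at 48.
Beat 48 falls within C#.

C#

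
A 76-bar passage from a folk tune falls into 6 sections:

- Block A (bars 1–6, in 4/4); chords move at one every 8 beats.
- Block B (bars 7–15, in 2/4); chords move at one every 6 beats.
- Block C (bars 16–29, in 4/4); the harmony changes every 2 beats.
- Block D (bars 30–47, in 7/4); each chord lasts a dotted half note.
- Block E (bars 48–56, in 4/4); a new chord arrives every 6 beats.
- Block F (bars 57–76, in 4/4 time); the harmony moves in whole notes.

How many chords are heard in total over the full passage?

102 chords

A: 6·4 = 24 beats, 24/8 = 3 chords.
B: 9·2 = 18 beats, 18/6 = 3 chords.
C: 14·4 = 56 beats, 56/2 = 28 chords.
D: 18·7 = 126 beats, 126/3 = 42 chords.
E: 9·4 = 36 beats, 36/6 = 6 chords.
F: 20·4 = 80 beats, 80/4 = 20 chords.
Total: 3 + 3 + 28 + 42 + 6 + 20 = 102.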